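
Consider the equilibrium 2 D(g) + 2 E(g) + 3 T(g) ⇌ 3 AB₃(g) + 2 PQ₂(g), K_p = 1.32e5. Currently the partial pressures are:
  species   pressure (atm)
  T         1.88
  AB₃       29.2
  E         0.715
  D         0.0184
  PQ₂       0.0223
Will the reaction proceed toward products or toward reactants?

Q_p = P(AB₃)³·P(PQ₂)² / (P(D)²·P(E)²·P(T)³) = (29.2)³·(0.0223)² / ((0.0184)²·(0.715)²·(1.88)³) = 10800
Q_p = 10800 < K_p = 1.32e5, so the forward reaction proceeds.

in the forward direction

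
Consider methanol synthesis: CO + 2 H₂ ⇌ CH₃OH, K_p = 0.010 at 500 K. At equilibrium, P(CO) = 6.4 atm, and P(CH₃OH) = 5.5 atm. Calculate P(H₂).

At equilibrium, K_p = P(CH₃OH) / (P(CO)·P(H₂)²) = 0.010.
(5.5) / ((6.4)·(P(H₂))²) = 0.010
P(H₂)² = 85.9 ⇒ P(H₂) = 9.3 atm

P(H₂) = 9.3 atm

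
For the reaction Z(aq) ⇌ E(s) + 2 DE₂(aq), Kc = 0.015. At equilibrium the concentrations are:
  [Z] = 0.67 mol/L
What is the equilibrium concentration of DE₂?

[DE₂] = 0.10 mol/L

(E is a pure solid — omitted from Kc.)
At equilibrium, Kc = [DE₂]² / [Z] = 0.015.
([DE₂])² / (0.67) = 0.015
[DE₂]² = 0.0101 ⇒ [DE₂] = 0.10 mol/L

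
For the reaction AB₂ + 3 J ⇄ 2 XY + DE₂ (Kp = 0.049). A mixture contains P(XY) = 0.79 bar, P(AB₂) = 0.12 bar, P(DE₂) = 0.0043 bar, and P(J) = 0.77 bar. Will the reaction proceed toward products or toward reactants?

Qp = P(XY)²·P(DE₂) / (P(AB₂)·P(J)³) = (0.79)²·(0.0043) / ((0.12)·(0.77)³) = 0.049
Qp = 0.049 = Kp, so the system is already at equilibrium.

neither direction; the system is at equilibrium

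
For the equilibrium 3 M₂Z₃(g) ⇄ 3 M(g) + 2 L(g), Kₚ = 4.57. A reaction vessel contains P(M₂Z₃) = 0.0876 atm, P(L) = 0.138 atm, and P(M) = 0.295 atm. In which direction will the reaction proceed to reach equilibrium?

Qₚ = P(M)³·P(L)² / P(M₂Z₃)³ = (0.295)³·(0.138)² / (0.0876)³ = 0.727
Qₚ = 0.727 < Kₚ = 4.57, so the forward reaction proceeds.

to the right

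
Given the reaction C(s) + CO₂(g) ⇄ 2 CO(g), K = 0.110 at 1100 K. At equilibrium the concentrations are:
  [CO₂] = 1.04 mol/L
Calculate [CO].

(C is a pure solid — omitted from K.)
At equilibrium, K = [CO]² / [CO₂] = 0.110.
([CO])² / (1.04) = 0.110
[CO]² = 0.114 ⇒ [CO] = 0.338 mol/L

[CO] = 0.338 mol/L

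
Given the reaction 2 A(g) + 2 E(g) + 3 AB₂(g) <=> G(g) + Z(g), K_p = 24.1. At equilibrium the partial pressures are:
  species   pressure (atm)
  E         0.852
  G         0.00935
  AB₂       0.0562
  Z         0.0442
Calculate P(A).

At equilibrium, K_p = P(G)·P(Z) / (P(A)²·P(E)²·P(AB₂)³) = 24.1.
(0.00935)·(0.0442) / ((P(A))²·(0.852)²·(0.0562)³) = 24.1
P(A)² = 0.133 ⇒ P(A) = 0.365 atm

P(A) = 0.365 atm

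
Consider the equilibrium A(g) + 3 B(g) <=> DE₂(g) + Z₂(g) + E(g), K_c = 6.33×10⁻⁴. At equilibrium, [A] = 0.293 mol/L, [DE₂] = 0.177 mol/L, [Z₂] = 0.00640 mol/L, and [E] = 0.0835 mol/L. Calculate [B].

At equilibrium, K_c = [DE₂]·[Z₂]·[E] / ([A]·[B]³) = 6.33×10⁻⁴.
(0.177)·(0.00640)·(0.0835) / ((0.293)·([B])³) = 6.33×10⁻⁴
[B]³ = 0.510 ⇒ [B] = 0.799 mol/L

[B] = 0.799 mol/L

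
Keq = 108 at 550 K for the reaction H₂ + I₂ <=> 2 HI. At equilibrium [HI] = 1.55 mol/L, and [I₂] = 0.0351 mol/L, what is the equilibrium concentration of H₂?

[H₂] = 0.634 mol/L

At equilibrium, Keq = [HI]² / ([H₂]·[I₂]) = 108.
(1.55)² / (([H₂])·(0.0351)) = 108
[H₂] = 0.634 mol/L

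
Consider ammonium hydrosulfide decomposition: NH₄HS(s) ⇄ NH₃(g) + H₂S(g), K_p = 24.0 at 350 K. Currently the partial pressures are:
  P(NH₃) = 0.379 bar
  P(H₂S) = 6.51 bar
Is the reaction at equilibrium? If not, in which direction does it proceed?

(NH₄HS is a pure solid — omitted from Q_p.)
Q_p = P(NH₃)·P(H₂S) = (0.379)·(6.51) = 2.47
Q_p = 2.47 < K_p = 24.0, so the forward reaction proceeds.

to the right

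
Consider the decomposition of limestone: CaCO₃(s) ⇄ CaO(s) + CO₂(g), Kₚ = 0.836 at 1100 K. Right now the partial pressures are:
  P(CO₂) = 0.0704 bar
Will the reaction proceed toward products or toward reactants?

to the right

(CaCO₃, CaO are pure solids — omitted from Qₚ.)
Qₚ = P(CO₂) = 0.0704
Qₚ = 0.0704 < Kₚ = 0.836, so the forward reaction proceeds.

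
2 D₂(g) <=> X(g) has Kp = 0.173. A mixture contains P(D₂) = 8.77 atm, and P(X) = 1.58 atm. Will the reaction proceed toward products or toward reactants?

Qp = P(X) / P(D₂)² = (1.58) / (8.77)² = 0.0205
Qp = 0.0205 < Kp = 0.173, so the forward reaction proceeds.

to the right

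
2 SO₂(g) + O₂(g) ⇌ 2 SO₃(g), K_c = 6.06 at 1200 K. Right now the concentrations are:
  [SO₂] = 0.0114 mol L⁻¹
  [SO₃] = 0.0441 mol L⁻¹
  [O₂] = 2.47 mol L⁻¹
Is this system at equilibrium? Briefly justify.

yes, at equilibrium

Q_c = [SO₃]² / ([SO₂]²·[O₂]) = (0.0441)² / ((0.0114)²·(2.47)) = 6.06
Q_c = 6.06 = K_c; the system is at equilibrium.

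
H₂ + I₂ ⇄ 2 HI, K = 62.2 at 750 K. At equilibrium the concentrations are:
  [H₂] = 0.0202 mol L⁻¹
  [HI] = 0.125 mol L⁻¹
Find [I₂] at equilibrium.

At equilibrium, K = [HI]² / ([H₂]·[I₂]) = 62.2.
(0.125)² / ((0.0202)·([I₂])) = 62.2
[I₂] = 0.0124 mol L⁻¹

[I₂] = 0.0124 mol L⁻¹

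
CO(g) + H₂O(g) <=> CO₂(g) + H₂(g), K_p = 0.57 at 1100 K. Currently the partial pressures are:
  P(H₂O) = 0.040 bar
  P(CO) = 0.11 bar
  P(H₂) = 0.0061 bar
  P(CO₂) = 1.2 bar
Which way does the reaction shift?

to the left

Q_p = P(CO₂)·P(H₂) / (P(CO)·P(H₂O)) = (1.2)·(0.0061) / ((0.11)·(0.040)) = 1.7
Q_p = 1.7 > K_p = 0.57, so the reverse reaction proceeds.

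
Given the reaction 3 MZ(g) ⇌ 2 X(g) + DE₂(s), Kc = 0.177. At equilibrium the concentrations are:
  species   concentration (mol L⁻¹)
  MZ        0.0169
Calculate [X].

(DE₂ is a pure solid — omitted from Kc.)
At equilibrium, Kc = [X]² / [MZ]³ = 0.177.
([X])² / (0.0169)³ = 0.177
[X]² = 8.54×10⁻⁷ ⇒ [X] = 9.24×10⁻⁴ mol L⁻¹

[X] = 9.24×10⁻⁴ mol L⁻¹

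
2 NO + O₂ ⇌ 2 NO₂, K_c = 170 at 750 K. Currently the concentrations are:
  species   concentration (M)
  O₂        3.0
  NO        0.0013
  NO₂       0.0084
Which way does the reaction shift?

Q_c = [NO₂]² / ([NO]²·[O₂]) = (0.0084)² / ((0.0013)²·(3.0)) = 14
Q_c = 14 < K_c = 170, so the forward reaction proceeds.

toward products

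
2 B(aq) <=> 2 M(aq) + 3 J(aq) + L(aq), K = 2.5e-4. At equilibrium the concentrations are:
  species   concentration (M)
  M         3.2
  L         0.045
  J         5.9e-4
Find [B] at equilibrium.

At equilibrium, K = [M]²·[J]³·[L] / [B]² = 2.5e-4.
(3.2)²·(5.9e-4)³·(0.045) / ([B])² = 2.5e-4
[B]² = 3.79e-7 ⇒ [B] = 6.2e-4 M

[B] = 6.2e-4 M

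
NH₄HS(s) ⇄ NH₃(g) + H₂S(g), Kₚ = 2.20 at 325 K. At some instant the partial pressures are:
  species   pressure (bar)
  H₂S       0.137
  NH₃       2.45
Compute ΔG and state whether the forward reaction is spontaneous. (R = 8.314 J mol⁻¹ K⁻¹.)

(NH₄HS is a pure solid — omitted from Qₚ.)
Qₚ = P(NH₃)·P(H₂S) = (2.45)·(0.137) = 0.336
ΔG = RT ln(Qₚ/Kₚ) = (8.314 J mol⁻¹ K⁻¹)(325 K) × ln(0.336/2.20)
   = (2.702 kJ/mol)(-1.879) = -5.08 kJ/mol
ΔG < 0, so the forward reaction is spontaneous (proceeds forward).

ΔG = -5.08 kJ/mol; the forward reaction is spontaneous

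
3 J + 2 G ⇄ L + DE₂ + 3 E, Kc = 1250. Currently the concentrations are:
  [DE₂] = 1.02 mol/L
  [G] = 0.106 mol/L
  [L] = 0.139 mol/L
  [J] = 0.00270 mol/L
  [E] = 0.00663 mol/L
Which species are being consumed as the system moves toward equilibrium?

Qc = [L]·[DE₂]·[E]³ / ([J]³·[G]²) = (0.139)·(1.02)·(0.00663)³ / ((0.00270)³·(0.106)²) = 187
Qc = 187 < Kc = 1250: net forward reaction.

J, G (reactants)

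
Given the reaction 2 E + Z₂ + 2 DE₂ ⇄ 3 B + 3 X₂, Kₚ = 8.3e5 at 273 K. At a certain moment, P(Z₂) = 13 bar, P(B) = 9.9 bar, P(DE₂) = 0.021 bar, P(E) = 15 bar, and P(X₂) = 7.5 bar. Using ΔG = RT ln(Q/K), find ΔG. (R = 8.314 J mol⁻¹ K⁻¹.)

ΔG = -2.18 kJ/mol

Qₚ = P(B)³·P(X₂)³ / (P(E)²·P(Z₂)·P(DE₂)²) = (9.9)³·(7.5)³ / ((15)²·(13)·(0.021)²) = 3.17e5
ΔG = RT ln(Qₚ/Kₚ) = (8.314 J mol⁻¹ K⁻¹)(273 K) × ln(3.17e5/8.3e5)
   = (2.270 kJ/mol)(-0.9625) = -2.18 kJ/mol
ΔG < 0, so the forward reaction is spontaneous (proceeds forward).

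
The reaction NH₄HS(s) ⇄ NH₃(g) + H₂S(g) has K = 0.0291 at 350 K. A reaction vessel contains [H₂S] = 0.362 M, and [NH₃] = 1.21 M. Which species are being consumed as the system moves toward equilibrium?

(NH₄HS is a pure solid — omitted from Q.)
Q = [NH₃]·[H₂S] = (1.21)·(0.362) = 0.438
Q = 0.438 > K = 0.0291: net reverse reaction.

NH₃, H₂S (products)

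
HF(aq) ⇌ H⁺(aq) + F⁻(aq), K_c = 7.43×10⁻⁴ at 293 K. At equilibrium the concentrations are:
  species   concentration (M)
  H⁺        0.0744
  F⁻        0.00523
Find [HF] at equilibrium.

[HF] = 0.524 M

At equilibrium, K_c = [H⁺]·[F⁻] / [HF] = 7.43×10⁻⁴.
(0.0744)·(0.00523) / ([HF]) = 7.43×10⁻⁴
[HF] = 0.524 M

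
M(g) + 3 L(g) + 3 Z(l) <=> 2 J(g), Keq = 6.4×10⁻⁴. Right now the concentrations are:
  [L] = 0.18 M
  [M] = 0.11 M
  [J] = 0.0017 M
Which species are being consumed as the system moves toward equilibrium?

J (products)

(Z is a pure liquid — omitted from Q.)
Q = [J]² / ([M]·[L]³) = (0.0017)² / ((0.11)·(0.18)³) = 0.0045
Q = 0.0045 > Keq = 6.4×10⁻⁴: net reverse reaction.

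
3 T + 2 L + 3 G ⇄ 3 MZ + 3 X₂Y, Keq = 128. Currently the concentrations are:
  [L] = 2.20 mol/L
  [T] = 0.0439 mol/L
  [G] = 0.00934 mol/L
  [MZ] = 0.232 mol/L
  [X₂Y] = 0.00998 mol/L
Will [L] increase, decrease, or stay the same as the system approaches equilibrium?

Q = [MZ]³·[X₂Y]³ / ([T]³·[L]²·[G]³) = (0.232)³·(0.00998)³ / ((0.0439)³·(2.20)²·(0.00934)³) = 37.2
Q = 37.2 < Keq = 128: net forward reaction.
L is a reactant, so it decreases.

decrease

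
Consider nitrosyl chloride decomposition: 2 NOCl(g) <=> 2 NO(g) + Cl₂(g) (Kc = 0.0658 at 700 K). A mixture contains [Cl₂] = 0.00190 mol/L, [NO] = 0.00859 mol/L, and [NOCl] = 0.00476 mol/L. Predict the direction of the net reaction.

toward products

Qc = [NO]²·[Cl₂] / [NOCl]² = (0.00859)²·(0.00190) / (0.00476)² = 0.00619
Qc = 0.00619 < Kc = 0.0658, so the forward reaction proceeds.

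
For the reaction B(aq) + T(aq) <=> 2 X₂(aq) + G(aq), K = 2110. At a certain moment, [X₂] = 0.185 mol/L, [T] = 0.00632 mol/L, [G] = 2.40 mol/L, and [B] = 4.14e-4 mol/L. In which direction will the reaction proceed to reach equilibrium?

in the reverse direction

Q = [X₂]²·[G] / ([B]·[T]) = (0.185)²·(2.40) / ((4.14e-4)·(0.00632)) = 31400
Q = 31400 > K = 2110, so the reverse reaction proceeds.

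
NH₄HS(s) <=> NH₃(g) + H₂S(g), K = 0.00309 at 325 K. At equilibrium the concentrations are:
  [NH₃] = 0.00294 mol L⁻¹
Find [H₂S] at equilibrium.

(NH₄HS is a pure solid — omitted from K.)
At equilibrium, K = [NH₃]·[H₂S] = 0.00309.
(0.00294)·([H₂S]) = 0.00309
[H₂S] = 1.05 mol L⁻¹

[H₂S] = 1.05 mol L⁻¹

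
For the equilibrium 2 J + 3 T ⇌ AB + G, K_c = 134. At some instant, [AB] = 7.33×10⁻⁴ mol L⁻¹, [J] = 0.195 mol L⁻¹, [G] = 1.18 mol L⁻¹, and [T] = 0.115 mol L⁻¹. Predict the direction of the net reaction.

Q_c = [AB]·[G] / ([J]²·[T]³) = (7.33×10⁻⁴)·(1.18) / ((0.195)²·(0.115)³) = 15.0
Q_c = 15.0 < K_c = 134, so the forward reaction proceeds.

in the forward direction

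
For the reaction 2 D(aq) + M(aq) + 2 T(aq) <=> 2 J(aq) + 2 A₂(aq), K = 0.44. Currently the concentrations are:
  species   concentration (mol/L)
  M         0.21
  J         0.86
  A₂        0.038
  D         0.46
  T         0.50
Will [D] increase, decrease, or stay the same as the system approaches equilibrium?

decrease

Q = [J]²·[A₂]² / ([D]²·[M]·[T]²) = (0.86)²·(0.038)² / ((0.46)²·(0.21)·(0.50)²) = 0.096
Q = 0.096 < K = 0.44: net forward reaction.
D is a reactant, so it decreases.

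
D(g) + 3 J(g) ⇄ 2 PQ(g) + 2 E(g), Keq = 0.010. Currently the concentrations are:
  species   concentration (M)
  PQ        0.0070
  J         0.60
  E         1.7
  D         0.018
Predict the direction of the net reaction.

toward reactants

Q = [PQ]²·[E]² / ([D]·[J]³) = (0.0070)²·(1.7)² / ((0.018)·(0.60)³) = 0.036
Q = 0.036 > Keq = 0.010, so the reverse reaction proceeds.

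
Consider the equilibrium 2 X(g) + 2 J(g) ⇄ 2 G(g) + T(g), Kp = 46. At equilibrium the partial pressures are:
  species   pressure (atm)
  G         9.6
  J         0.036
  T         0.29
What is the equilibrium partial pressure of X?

P(X) = 21 atm

At equilibrium, Kp = P(G)²·P(T) / (P(X)²·P(J)²) = 46.
(9.6)²·(0.29) / ((P(X))²·(0.036)²) = 46
P(X)² = 448 ⇒ P(X) = 21 atm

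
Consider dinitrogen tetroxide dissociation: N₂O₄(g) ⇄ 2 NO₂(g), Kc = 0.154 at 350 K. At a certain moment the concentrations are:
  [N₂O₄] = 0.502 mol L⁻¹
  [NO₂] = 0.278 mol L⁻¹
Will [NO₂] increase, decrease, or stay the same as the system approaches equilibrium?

stay the same

Qc = [NO₂]² / [N₂O₄] = (0.278)² / (0.502) = 0.154
Qc = 0.154 = Kc; the system is at equilibrium.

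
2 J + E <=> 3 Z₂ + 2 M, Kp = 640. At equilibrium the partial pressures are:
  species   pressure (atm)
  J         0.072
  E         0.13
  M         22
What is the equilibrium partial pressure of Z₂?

P(Z₂) = 0.096 atm

At equilibrium, Kp = P(Z₂)³·P(M)² / (P(J)²·P(E)) = 640.
(P(Z₂))³·(22)² / ((0.072)²·(0.13)) = 640
P(Z₂)³ = 8.91e-4 ⇒ P(Z₂) = 0.096 atm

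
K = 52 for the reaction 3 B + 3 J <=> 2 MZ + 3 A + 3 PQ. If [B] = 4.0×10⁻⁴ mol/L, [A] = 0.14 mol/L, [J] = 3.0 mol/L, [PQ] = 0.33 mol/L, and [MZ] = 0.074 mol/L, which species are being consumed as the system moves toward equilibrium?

MZ, A, PQ (products)

Q = [MZ]²·[A]³·[PQ]³ / ([B]³·[J]³) = (0.074)²·(0.14)³·(0.33)³ / ((4.0×10⁻⁴)³·(3.0)³) = 310
Q = 310 > K = 52: net reverse reaction.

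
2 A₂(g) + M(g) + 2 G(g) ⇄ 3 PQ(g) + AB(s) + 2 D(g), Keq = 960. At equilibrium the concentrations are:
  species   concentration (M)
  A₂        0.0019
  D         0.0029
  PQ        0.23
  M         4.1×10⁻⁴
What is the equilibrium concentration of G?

[G] = 0.27 M

(AB is a pure solid — omitted from Keq.)
At equilibrium, Keq = [PQ]³·[D]² / ([A₂]²·[M]·[G]²) = 960.
(0.23)³·(0.0029)² / ((0.0019)²·(4.1×10⁻⁴)·([G])²) = 960
[G]² = 0.0720 ⇒ [G] = 0.27 M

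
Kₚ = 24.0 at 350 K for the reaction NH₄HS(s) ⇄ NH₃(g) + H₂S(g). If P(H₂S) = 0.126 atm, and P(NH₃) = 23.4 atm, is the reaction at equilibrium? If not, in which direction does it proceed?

(NH₄HS is a pure solid — omitted from Qₚ.)
Qₚ = P(NH₃)·P(H₂S) = (23.4)·(0.126) = 2.95
Qₚ = 2.95 < Kₚ = 24.0, so the forward reaction proceeds.

toward products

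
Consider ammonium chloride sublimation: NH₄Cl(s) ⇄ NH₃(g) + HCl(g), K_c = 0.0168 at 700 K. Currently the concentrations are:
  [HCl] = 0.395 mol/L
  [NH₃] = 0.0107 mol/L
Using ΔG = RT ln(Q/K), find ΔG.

(NH₄Cl is a pure solid — omitted from Q_c.)
Q_c = [NH₃]·[HCl] = (0.0107)·(0.395) = 0.00423
ΔG = RT ln(Q_c/K_c) = (8.314 J mol⁻¹ K⁻¹)(700 K) × ln(0.00423/0.0168)
   = (5.820 kJ/mol)(-1.379) = -8.03 kJ/mol
ΔG < 0, so the forward reaction is spontaneous (proceeds forward).

ΔG = -8.03 kJ/mol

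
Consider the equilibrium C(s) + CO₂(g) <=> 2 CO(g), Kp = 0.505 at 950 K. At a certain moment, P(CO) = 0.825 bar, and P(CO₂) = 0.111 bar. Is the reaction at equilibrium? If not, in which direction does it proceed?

to the left

(C is a pure solid — omitted from Qp.)
Qp = P(CO)² / P(CO₂) = (0.825)² / (0.111) = 6.13
Qp = 6.13 > Kp = 0.505, so the reverse reaction proceeds.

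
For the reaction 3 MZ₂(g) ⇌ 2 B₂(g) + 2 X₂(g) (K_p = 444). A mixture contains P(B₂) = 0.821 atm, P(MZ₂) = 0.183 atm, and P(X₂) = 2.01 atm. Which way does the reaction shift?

neither direction; the system is at equilibrium

Q_p = P(B₂)²·P(X₂)² / P(MZ₂)³ = (0.821)²·(2.01)² / (0.183)³ = 444
Q_p = 444 = K_p, so the system is already at equilibrium.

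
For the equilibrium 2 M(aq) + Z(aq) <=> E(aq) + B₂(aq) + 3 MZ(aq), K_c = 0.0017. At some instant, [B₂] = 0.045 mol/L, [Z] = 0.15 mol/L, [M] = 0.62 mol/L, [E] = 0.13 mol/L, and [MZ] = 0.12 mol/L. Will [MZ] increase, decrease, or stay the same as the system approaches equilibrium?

increase

Q_c = [E]·[B₂]·[MZ]³ / ([M]²·[Z]) = (0.13)·(0.045)·(0.12)³ / ((0.62)²·(0.15)) = 1.8e-4
Q_c = 1.8e-4 < K_c = 0.0017: net forward reaction.
MZ is a product, so it increases.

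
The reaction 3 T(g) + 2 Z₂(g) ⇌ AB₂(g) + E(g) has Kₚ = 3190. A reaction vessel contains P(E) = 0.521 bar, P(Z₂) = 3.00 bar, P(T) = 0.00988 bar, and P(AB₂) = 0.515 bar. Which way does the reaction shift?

toward reactants

Qₚ = P(AB₂)·P(E) / (P(T)³·P(Z₂)²) = (0.515)·(0.521) / ((0.00988)³·(3.00)²) = 30900
Qₚ = 30900 > Kₚ = 3190, so the reverse reaction proceeds.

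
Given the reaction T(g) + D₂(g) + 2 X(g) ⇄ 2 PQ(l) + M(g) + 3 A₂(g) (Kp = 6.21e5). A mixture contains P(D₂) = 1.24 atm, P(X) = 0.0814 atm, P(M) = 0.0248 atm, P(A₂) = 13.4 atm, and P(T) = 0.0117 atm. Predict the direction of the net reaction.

neither direction; the system is at equilibrium

(PQ is a pure liquid — omitted from Qp.)
Qp = P(M)·P(A₂)³ / (P(T)·P(D₂)·P(X)²) = (0.0248)·(13.4)³ / ((0.0117)·(1.24)·(0.0814)²) = 6.21e5
Qp = 6.21e5 = Kp, so the system is already at equilibrium.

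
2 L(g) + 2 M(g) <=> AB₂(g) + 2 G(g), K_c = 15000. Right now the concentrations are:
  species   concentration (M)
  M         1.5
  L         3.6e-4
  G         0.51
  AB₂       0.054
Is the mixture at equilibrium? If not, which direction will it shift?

Q_c = [AB₂]·[G]² / ([L]²·[M]²) = (0.054)·(0.51)² / ((3.6e-4)²·(1.5)²) = 48000
Q_c = 48000 > K_c = 15000: net reverse reaction.

no; Q > K, reaction proceeds in reverse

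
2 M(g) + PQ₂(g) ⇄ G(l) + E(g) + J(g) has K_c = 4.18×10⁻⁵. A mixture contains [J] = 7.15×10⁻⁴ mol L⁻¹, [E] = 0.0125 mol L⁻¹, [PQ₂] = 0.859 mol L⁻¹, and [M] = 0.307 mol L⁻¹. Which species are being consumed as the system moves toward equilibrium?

(G is a pure liquid — omitted from Q_c.)
Q_c = [E]·[J] / ([M]²·[PQ₂]) = (0.0125)·(7.15×10⁻⁴) / ((0.307)²·(0.859)) = 1.10×10⁻⁴
Q_c = 1.10×10⁻⁴ > K_c = 4.18×10⁻⁵: net reverse reaction.

G, E, J (products)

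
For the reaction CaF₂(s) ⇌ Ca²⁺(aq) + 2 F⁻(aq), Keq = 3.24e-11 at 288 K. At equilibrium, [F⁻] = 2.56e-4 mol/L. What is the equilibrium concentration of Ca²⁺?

[Ca²⁺] = 4.94e-4 mol/L

(CaF₂ is a pure solid — omitted from Keq.)
At equilibrium, Keq = [Ca²⁺]·[F⁻]² = 3.24e-11.
([Ca²⁺])·(2.56e-4)² = 3.24e-11
[Ca²⁺] = 4.94e-4 mol/L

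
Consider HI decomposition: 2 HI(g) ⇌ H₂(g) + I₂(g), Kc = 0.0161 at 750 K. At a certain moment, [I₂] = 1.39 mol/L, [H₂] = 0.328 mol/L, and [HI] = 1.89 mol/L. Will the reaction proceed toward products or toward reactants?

toward reactants

Qc = [H₂]·[I₂] / [HI]² = (0.328)·(1.39) / (1.89)² = 0.128
Qc = 0.128 > Kc = 0.0161, so the reverse reaction proceeds.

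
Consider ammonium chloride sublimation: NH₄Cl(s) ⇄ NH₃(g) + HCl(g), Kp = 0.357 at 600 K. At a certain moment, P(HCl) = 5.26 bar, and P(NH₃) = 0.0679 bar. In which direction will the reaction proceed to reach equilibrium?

neither direction; the system is at equilibrium

(NH₄Cl is a pure solid — omitted from Qp.)
Qp = P(NH₃)·P(HCl) = (0.0679)·(5.26) = 0.357
Qp = 0.357 = Kp, so the system is already at equilibrium.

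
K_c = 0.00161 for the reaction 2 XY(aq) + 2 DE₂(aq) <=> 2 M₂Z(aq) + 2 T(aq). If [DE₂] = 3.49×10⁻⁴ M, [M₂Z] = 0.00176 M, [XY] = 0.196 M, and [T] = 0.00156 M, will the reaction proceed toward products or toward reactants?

at equilibrium

Q_c = [M₂Z]²·[T]² / ([XY]²·[DE₂]²) = (0.00176)²·(0.00156)² / ((0.196)²·(3.49×10⁻⁴)²) = 0.00161
Q_c = 0.00161 = K_c, so the system is already at equilibrium.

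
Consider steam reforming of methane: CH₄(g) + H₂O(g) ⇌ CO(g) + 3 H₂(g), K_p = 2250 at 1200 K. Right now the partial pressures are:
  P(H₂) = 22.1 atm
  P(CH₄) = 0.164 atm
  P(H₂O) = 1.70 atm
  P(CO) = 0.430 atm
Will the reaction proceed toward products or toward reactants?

Q_p = P(CO)·P(H₂)³ / (P(CH₄)·P(H₂O)) = (0.430)·(22.1)³ / ((0.164)·(1.70)) = 16600
Q_p = 16600 > K_p = 2250, so the reverse reaction proceeds.

in the reverse direction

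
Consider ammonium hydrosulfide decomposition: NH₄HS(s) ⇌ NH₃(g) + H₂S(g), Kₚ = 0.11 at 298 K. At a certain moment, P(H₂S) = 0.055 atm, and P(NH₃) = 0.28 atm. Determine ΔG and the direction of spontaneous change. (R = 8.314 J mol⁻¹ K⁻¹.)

ΔG = -4.87 kJ/mol; the forward reaction is spontaneous

(NH₄HS is a pure solid — omitted from Qₚ.)
Qₚ = P(NH₃)·P(H₂S) = (0.28)·(0.055) = 0.0154
ΔG = RT ln(Qₚ/Kₚ) = (8.314 J mol⁻¹ K⁻¹)(298 K) × ln(0.0154/0.11)
   = (2.478 kJ/mol)(-1.966) = -4.87 kJ/mol
ΔG < 0, so the forward reaction is spontaneous (proceeds forward).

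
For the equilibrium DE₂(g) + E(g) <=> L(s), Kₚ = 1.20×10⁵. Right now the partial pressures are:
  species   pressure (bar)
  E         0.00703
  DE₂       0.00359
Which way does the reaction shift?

to the right

(L is a pure solid — omitted from Qₚ.)
Qₚ = 1 / (P(DE₂)·P(E)) = 1 / ((0.00359)·(0.00703)) = 39600
Qₚ = 39600 < Kₚ = 1.20×10⁵, so the forward reaction proceeds.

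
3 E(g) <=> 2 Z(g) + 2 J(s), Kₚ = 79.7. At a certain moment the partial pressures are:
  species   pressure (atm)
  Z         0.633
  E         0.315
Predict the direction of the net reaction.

to the right

(J is a pure solid — omitted from Qₚ.)
Qₚ = P(Z)² / P(E)³ = (0.633)² / (0.315)³ = 12.8
Qₚ = 12.8 < Kₚ = 79.7, so the forward reaction proceeds.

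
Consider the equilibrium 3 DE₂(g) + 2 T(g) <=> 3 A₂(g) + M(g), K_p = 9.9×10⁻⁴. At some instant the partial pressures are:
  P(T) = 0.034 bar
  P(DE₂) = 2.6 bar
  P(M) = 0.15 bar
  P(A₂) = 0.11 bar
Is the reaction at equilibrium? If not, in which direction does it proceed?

reverse (toward reactants)

Q_p = P(A₂)³·P(M) / (P(DE₂)³·P(T)²) = (0.11)³·(0.15) / ((2.6)³·(0.034)²) = 0.0098
Q_p = 0.0098 > K_p = 9.9×10⁻⁴, so the reverse reaction proceeds.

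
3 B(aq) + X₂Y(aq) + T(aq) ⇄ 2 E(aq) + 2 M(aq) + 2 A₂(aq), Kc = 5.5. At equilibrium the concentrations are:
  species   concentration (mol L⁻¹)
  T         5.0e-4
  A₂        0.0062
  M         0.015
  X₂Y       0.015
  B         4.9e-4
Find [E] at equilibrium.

[E] = 7.5e-4 mol L⁻¹

At equilibrium, Kc = [E]²·[M]²·[A₂]² / ([B]³·[X₂Y]·[T]) = 5.5.
([E])²·(0.015)²·(0.0062)² / ((4.9e-4)³·(0.015)·(5.0e-4)) = 5.5
[E]² = 5.61e-7 ⇒ [E] = 7.5e-4 mol L⁻¹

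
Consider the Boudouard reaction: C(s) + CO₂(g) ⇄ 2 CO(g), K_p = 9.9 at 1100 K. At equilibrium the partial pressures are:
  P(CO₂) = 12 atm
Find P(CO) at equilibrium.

(C is a pure solid — omitted from K_p.)
At equilibrium, K_p = P(CO)² / P(CO₂) = 9.9.
(P(CO))² / (12) = 9.9
P(CO)² = 119 ⇒ P(CO) = 11 atm

P(CO) = 11 atm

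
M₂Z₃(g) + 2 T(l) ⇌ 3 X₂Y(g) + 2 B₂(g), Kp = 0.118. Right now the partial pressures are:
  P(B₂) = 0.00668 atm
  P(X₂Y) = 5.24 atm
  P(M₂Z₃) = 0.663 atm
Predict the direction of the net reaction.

(T is a pure liquid — omitted from Qp.)
Qp = P(X₂Y)³·P(B₂)² / P(M₂Z₃) = (5.24)³·(0.00668)² / (0.663) = 0.00968
Qp = 0.00968 < Kp = 0.118, so the forward reaction proceeds.

forward (toward products)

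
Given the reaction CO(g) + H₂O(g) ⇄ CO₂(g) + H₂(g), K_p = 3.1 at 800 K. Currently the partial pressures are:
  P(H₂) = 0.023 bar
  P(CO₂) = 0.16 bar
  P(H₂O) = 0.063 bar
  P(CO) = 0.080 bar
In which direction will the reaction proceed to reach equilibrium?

Q_p = P(CO₂)·P(H₂) / (P(CO)·P(H₂O)) = (0.16)·(0.023) / ((0.080)·(0.063)) = 0.73
Q_p = 0.73 < K_p = 3.1, so the forward reaction proceeds.

in the forward direction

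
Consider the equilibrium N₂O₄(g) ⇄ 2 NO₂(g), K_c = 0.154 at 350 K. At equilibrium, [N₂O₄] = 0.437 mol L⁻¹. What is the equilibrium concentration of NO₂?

[NO₂] = 0.259 mol L⁻¹

At equilibrium, K_c = [NO₂]² / [N₂O₄] = 0.154.
([NO₂])² / (0.437) = 0.154
[NO₂]² = 0.0673 ⇒ [NO₂] = 0.259 mol L⁻¹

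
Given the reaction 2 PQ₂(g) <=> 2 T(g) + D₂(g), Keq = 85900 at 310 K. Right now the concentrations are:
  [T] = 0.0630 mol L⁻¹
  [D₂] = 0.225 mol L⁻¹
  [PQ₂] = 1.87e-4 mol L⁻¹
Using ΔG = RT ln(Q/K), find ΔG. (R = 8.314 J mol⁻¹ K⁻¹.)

Q = [T]²·[D₂] / [PQ₂]² = (0.0630)²·(0.225) / (1.87e-4)² = 25500
ΔG = RT ln(Q/Keq) = (8.314 J mol⁻¹ K⁻¹)(310 K) × ln(25500/85900)
   = (2.577 kJ/mol)(-1.215) = -3.13 kJ/mol
ΔG < 0, so the forward reaction is spontaneous (proceeds forward).

ΔG = -3.13 kJ/mol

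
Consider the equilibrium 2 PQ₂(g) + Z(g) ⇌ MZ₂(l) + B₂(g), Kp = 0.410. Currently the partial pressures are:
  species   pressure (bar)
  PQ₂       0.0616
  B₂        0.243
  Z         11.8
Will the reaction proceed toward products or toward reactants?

to the left

(MZ₂ is a pure liquid — omitted from Qp.)
Qp = P(B₂) / (P(PQ₂)²·P(Z)) = (0.243) / ((0.0616)²·(11.8)) = 5.43
Qp = 5.43 > Kp = 0.410, so the reverse reaction proceeds.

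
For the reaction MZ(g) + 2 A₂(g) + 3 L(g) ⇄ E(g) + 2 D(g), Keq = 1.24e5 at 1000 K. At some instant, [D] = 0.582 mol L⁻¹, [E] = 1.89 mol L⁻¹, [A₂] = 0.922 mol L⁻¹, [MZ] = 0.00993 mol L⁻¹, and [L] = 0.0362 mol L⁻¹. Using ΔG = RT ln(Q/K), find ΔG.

ΔG = 21.3 kJ/mol

Q = [E]·[D]² / ([MZ]·[A₂]²·[L]³) = (1.89)·(0.582)² / ((0.00993)·(0.922)²·(0.0362)³) = 1.60e6
ΔG = RT ln(Q/Keq) = (8.314 J mol⁻¹ K⁻¹)(1000 K) × ln(1.60e6/1.24e5)
   = (8.314 kJ/mol)(2.557) = 21.3 kJ/mol
ΔG > 0, so the forward reaction is non-spontaneous (proceeds in reverse).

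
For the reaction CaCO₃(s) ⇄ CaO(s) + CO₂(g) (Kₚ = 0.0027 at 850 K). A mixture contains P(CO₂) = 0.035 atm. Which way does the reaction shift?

to the left

(CaCO₃, CaO are pure solids — omitted from Qₚ.)
Qₚ = P(CO₂) = 0.035
Qₚ = 0.035 > Kₚ = 0.0027, so the reverse reaction proceeds.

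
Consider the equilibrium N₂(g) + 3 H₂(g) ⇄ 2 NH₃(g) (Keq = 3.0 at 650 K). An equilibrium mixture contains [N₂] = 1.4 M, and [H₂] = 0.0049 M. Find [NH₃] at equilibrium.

At equilibrium, Keq = [NH₃]² / ([N₂]·[H₂]³) = 3.0.
([NH₃])² / ((1.4)·(0.0049)³) = 3.0
[NH₃]² = 4.94e-7 ⇒ [NH₃] = 7.0e-4 M

[NH₃] = 7.0e-4 M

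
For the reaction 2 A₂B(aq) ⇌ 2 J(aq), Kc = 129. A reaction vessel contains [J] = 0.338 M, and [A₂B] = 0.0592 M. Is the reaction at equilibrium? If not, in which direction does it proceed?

Qc = [J]² / [A₂B]² = (0.338)² / (0.0592)² = 32.6
Qc = 32.6 < Kc = 129, so the forward reaction proceeds.

toward products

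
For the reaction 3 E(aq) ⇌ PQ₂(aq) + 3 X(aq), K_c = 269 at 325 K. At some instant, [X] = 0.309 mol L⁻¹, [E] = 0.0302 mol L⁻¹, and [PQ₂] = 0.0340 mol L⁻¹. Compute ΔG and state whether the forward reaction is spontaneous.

Q_c = [PQ₂]·[X]³ / [E]³ = (0.0340)·(0.309)³ / (0.0302)³ = 36.4
ΔG = RT ln(Q_c/K_c) = (8.314 J mol⁻¹ K⁻¹)(325 K) × ln(36.4/269)
   = (2.702 kJ/mol)(-2.000) = -5.40 kJ/mol
ΔG < 0, so the forward reaction is spontaneous (proceeds forward).

ΔG = -5.40 kJ/mol; the forward reaction is spontaneous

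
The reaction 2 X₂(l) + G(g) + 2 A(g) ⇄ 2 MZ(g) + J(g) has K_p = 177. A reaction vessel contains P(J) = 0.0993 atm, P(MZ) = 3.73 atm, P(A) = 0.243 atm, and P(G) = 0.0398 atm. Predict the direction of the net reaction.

in the reverse direction

(X₂ is a pure liquid — omitted from Q_p.)
Q_p = P(MZ)²·P(J) / (P(G)·P(A)²) = (3.73)²·(0.0993) / ((0.0398)·(0.243)²) = 588
Q_p = 588 > K_p = 177, so the reverse reaction proceeds.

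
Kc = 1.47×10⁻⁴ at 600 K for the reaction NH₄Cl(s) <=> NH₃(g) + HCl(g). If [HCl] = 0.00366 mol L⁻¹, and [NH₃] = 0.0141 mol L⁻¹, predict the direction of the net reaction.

(NH₄Cl is a pure solid — omitted from Qc.)
Qc = [NH₃]·[HCl] = (0.0141)·(0.00366) = 5.16×10⁻⁵
Qc = 5.16×10⁻⁵ < Kc = 1.47×10⁻⁴, so the forward reaction proceeds.

to the right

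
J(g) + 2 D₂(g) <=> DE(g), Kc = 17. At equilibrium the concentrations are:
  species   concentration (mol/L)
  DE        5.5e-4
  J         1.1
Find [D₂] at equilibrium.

[D₂] = 0.0054 mol/L

At equilibrium, Kc = [DE] / ([J]·[D₂]²) = 17.
(5.5e-4) / ((1.1)·([D₂])²) = 17
[D₂]² = 2.94e-5 ⇒ [D₂] = 0.0054 mol/L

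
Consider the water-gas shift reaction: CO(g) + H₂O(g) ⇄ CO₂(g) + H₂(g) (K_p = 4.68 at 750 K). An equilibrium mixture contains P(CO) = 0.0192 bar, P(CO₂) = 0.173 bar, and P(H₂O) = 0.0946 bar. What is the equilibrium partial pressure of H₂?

At equilibrium, K_p = P(CO₂)·P(H₂) / (P(CO)·P(H₂O)) = 4.68.
(0.173)·(P(H₂)) / ((0.0192)·(0.0946)) = 4.68
P(H₂) = 0.0491 bar

P(H₂) = 0.0491 bar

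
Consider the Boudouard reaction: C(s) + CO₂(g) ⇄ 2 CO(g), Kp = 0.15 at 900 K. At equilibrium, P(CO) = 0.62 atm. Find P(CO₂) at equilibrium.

(C is a pure solid — omitted from Kp.)
At equilibrium, Kp = P(CO)² / P(CO₂) = 0.15.
(0.62)² / (P(CO₂)) = 0.15
P(CO₂) = 2.56 = 2.6 atm

P(CO₂) = 2.6 atm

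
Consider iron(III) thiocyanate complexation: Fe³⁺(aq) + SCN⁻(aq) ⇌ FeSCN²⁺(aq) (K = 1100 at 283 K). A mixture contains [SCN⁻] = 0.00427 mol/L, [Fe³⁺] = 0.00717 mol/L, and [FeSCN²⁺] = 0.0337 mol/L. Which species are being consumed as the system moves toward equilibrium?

Q = [FeSCN²⁺] / ([Fe³⁺]·[SCN⁻]) = (0.0337) / ((0.00717)·(0.00427)) = 1100
Q = 1100 = K; the system is at equilibrium.

none (at equilibrium)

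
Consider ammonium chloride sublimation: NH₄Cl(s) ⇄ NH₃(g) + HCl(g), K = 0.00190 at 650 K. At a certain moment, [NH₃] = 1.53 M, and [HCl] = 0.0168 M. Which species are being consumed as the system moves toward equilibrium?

(NH₄Cl is a pure solid — omitted from Q.)
Q = [NH₃]·[HCl] = (1.53)·(0.0168) = 0.0257
Q = 0.0257 > K = 0.00190: net reverse reaction.

NH₃, HCl (products)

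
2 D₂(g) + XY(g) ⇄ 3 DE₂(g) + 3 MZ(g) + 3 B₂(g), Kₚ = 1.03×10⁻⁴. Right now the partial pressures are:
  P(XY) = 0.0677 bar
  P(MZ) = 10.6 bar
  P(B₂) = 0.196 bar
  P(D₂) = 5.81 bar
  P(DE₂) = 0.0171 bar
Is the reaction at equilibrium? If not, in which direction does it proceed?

Qₚ = P(DE₂)³·P(MZ)³·P(B₂)³ / (P(D₂)²·P(XY)) = (0.0171)³·(10.6)³·(0.196)³ / ((5.81)²·(0.0677)) = 1.96×10⁻⁵
Qₚ = 1.96×10⁻⁵ < Kₚ = 1.03×10⁻⁴, so the forward reaction proceeds.

toward products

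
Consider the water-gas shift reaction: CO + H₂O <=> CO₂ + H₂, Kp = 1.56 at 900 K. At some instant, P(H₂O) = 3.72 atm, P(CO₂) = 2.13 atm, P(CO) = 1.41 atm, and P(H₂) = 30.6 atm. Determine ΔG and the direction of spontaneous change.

Qp = P(CO₂)·P(H₂) / (P(CO)·P(H₂O)) = (2.13)·(30.6) / ((1.41)·(3.72)) = 12.4
ΔG = RT ln(Qp/Kp) = (8.314 J mol⁻¹ K⁻¹)(900 K) × ln(12.4/1.56)
   = (7.483 kJ/mol)(2.073) = 15.5 kJ/mol
ΔG > 0, so the forward reaction is non-spontaneous (proceeds in reverse).

ΔG = 15.5 kJ/mol; the forward reaction is non-spontaneous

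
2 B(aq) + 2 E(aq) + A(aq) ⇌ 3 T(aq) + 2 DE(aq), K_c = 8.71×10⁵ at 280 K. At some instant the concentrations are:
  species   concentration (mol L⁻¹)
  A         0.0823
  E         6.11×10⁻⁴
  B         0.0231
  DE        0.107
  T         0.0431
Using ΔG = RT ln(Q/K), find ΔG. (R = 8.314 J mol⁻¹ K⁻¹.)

ΔG = -6.39 kJ/mol

Q_c = [T]³·[DE]² / ([B]²·[E]²·[A]) = (0.0431)³·(0.107)² / ((0.0231)²·(6.11×10⁻⁴)²·(0.0823)) = 55900
ΔG = RT ln(Q_c/K_c) = (8.314 J mol⁻¹ K⁻¹)(280 K) × ln(55900/8.71×10⁵)
   = (2.328 kJ/mol)(-2.746) = -6.39 kJ/mol
ΔG < 0, so the forward reaction is spontaneous (proceeds forward).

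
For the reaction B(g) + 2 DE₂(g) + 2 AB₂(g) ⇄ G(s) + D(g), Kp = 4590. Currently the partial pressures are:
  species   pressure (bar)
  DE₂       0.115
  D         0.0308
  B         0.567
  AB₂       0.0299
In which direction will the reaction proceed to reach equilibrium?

no net change (already at equilibrium)

(G is a pure solid — omitted from Qp.)
Qp = P(D) / (P(B)·P(DE₂)²·P(AB₂)²) = (0.0308) / ((0.567)·(0.115)²·(0.0299)²) = 4590
Qp = 4590 = Kp, so the system is already at equilibrium.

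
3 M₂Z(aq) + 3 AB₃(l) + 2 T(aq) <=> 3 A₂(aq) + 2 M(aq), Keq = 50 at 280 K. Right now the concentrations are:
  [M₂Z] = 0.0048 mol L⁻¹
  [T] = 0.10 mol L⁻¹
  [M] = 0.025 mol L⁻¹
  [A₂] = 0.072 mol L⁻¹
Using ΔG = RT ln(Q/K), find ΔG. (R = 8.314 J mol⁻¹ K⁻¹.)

(AB₃ is a pure liquid — omitted from Q.)
Q = [A₂]³·[M]² / ([M₂Z]³·[T]²) = (0.072)³·(0.025)² / ((0.0048)³·(0.10)²) = 211
ΔG = RT ln(Q/Keq) = (8.314 J mol⁻¹ K⁻¹)(280 K) × ln(211/50)
   = (2.328 kJ/mol)(1.440) = 3.35 kJ/mol
ΔG > 0, so the forward reaction is non-spontaneous (proceeds in reverse).

ΔG = 3.35 kJ/mol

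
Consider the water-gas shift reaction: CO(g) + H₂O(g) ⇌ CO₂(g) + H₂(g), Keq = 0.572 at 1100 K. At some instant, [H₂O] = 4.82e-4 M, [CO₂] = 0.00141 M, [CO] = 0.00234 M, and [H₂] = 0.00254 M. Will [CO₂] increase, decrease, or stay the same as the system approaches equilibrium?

decrease

Q = [CO₂]·[H₂] / ([CO]·[H₂O]) = (0.00141)·(0.00254) / ((0.00234)·(4.82e-4)) = 3.18
Q = 3.18 > Keq = 0.572: net reverse reaction.
CO₂ is a product, so it decreases.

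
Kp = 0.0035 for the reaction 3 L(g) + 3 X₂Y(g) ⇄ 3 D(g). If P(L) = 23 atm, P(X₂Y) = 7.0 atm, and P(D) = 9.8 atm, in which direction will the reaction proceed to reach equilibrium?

forward (toward products)

Qp = P(D)³ / (P(L)³·P(X₂Y)³) = (9.8)³ / ((23)³·(7.0)³) = 2.3×10⁻⁴
Qp = 2.3×10⁻⁴ < Kp = 0.0035, so the forward reaction proceeds.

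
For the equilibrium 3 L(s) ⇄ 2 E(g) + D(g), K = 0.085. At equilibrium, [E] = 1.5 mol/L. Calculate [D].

(L is a pure solid — omitted from K.)
At equilibrium, K = [E]²·[D] = 0.085.
(1.5)²·([D]) = 0.085
[D] = 0.0378 = 0.038 mol/L

[D] = 0.038 mol/L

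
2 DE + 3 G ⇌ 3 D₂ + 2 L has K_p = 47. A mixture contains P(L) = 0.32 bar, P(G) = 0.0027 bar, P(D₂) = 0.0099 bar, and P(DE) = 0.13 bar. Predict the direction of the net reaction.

reverse (toward reactants)

Q_p = P(D₂)³·P(L)² / (P(DE)²·P(G)³) = (0.0099)³·(0.32)² / ((0.13)²·(0.0027)³) = 300
Q_p = 300 > K_p = 47, so the reverse reaction proceeds.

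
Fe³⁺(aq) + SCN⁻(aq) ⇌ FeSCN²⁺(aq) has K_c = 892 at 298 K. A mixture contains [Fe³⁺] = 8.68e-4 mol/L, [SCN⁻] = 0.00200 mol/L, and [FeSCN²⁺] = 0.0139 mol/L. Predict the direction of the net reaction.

Q_c = [FeSCN²⁺] / ([Fe³⁺]·[SCN⁻]) = (0.0139) / ((8.68e-4)·(0.00200)) = 8010
Q_c = 8010 > K_c = 892, so the reverse reaction proceeds.

to the left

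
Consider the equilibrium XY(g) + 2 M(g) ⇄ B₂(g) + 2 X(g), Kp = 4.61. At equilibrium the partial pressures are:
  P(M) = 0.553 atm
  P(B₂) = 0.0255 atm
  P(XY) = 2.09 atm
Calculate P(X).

At equilibrium, Kp = P(B₂)·P(X)² / (P(XY)·P(M)²) = 4.61.
(0.0255)·(P(X))² / ((2.09)·(0.553)²) = 4.61
P(X)² = 116 ⇒ P(X) = 10.7 atm

P(X) = 10.7 atm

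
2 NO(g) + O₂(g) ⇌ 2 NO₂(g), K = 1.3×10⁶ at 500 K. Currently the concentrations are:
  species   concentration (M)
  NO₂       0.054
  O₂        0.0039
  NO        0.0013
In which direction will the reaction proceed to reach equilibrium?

Q = [NO₂]² / ([NO]²·[O₂]) = (0.054)² / ((0.0013)²·(0.0039)) = 4.4×10⁵
Q = 4.4×10⁵ < K = 1.3×10⁶, so the forward reaction proceeds.

toward products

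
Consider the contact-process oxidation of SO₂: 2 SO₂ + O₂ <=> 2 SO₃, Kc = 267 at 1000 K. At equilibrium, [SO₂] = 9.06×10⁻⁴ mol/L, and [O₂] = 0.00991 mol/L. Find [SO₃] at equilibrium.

At equilibrium, Kc = [SO₃]² / ([SO₂]²·[O₂]) = 267.
([SO₃])² / ((9.06×10⁻⁴)²·(0.00991)) = 267
[SO₃]² = 2.17×10⁻⁶ ⇒ [SO₃] = 0.00147 mol/L

[SO₃] = 0.00147 mol/L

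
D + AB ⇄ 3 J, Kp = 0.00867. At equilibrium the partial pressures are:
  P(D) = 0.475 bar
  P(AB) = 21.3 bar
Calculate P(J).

P(J) = 0.444 bar

At equilibrium, Kp = P(J)³ / (P(D)·P(AB)) = 0.00867.
(P(J))³ / ((0.475)·(21.3)) = 0.00867
P(J)³ = 0.0877 ⇒ P(J) = 0.444 bar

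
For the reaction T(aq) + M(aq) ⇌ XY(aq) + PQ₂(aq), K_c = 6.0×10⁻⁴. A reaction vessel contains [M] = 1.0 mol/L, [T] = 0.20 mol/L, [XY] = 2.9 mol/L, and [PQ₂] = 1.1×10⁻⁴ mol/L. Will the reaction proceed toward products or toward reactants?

reverse (toward reactants)

Q_c = [XY]·[PQ₂] / ([T]·[M]) = (2.9)·(1.1×10⁻⁴) / ((0.20)·(1.0)) = 0.0016
Q_c = 0.0016 > K_c = 6.0×10⁻⁴, so the reverse reaction proceeds.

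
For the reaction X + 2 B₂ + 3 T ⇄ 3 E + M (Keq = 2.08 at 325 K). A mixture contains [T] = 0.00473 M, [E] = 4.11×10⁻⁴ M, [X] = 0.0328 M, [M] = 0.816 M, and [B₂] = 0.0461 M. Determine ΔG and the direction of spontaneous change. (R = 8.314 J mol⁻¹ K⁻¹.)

ΔG = 3.53 kJ/mol; the forward reaction is non-spontaneous

Q = [E]³·[M] / ([X]·[B₂]²·[T]³) = (4.11×10⁻⁴)³·(0.816) / ((0.0328)·(0.0461)²·(0.00473)³) = 7.68
ΔG = RT ln(Q/Keq) = (8.314 J mol⁻¹ K⁻¹)(325 K) × ln(7.68/2.08)
   = (2.702 kJ/mol)(1.306) = 3.53 kJ/mol
ΔG > 0, so the forward reaction is non-spontaneous (proceeds in reverse).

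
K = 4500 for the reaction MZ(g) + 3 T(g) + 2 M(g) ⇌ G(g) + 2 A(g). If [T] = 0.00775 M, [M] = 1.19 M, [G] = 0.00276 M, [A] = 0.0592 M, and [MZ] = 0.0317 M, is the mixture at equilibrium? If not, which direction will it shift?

no; Q < K, reaction proceeds forward

Q = [G]·[A]² / ([MZ]·[T]³·[M]²) = (0.00276)·(0.0592)² / ((0.0317)·(0.00775)³·(1.19)²) = 463
Q = 463 < K = 4500: net forward reaction.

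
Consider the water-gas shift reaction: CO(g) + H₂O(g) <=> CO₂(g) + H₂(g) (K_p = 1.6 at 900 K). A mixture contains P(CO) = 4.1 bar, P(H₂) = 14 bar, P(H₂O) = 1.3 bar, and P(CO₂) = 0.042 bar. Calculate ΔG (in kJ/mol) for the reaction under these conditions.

Q_p = P(CO₂)·P(H₂) / (P(CO)·P(H₂O)) = (0.042)·(14) / ((4.1)·(1.3)) = 0.110
ΔG = RT ln(Q_p/K_p) = (8.314 J mol⁻¹ K⁻¹)(900 K) × ln(0.110/1.6)
   = (7.483 kJ/mol)(-2.677) = -20.0 kJ/mol
ΔG < 0, so the forward reaction is spontaneous (proceeds forward).

ΔG = -20.0 kJ/mol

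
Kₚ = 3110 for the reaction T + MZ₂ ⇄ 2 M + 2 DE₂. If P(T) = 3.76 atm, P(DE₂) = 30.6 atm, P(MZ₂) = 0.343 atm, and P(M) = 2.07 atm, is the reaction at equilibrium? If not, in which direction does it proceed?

at equilibrium

Qₚ = P(M)²·P(DE₂)² / (P(T)·P(MZ₂)) = (2.07)²·(30.6)² / ((3.76)·(0.343)) = 3110
Qₚ = 3110 = Kₚ, so the system is already at equilibrium.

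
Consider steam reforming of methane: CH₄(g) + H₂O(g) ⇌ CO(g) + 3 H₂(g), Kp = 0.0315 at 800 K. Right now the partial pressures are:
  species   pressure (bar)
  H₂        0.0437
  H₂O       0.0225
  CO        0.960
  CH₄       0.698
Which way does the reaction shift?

forward (toward products)

Qp = P(CO)·P(H₂)³ / (P(CH₄)·P(H₂O)) = (0.960)·(0.0437)³ / ((0.698)·(0.0225)) = 0.00510
Qp = 0.00510 < Kp = 0.0315, so the forward reaction proceeds.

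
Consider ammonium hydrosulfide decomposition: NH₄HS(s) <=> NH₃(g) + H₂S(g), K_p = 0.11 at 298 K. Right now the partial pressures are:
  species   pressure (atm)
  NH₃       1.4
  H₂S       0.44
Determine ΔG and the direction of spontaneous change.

ΔG = 4.27 kJ/mol; the forward reaction is non-spontaneous

(NH₄HS is a pure solid — omitted from Q_p.)
Q_p = P(NH₃)·P(H₂S) = (1.4)·(0.44) = 0.616
ΔG = RT ln(Q_p/K_p) = (8.314 J mol⁻¹ K⁻¹)(298 K) × ln(0.616/0.11)
   = (2.478 kJ/mol)(1.723) = 4.27 kJ/mol
ΔG > 0, so the forward reaction is non-spontaneous (proceeds in reverse).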